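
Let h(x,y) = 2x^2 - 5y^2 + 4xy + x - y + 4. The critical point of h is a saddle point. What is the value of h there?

∂h/∂x = 4x + 4y + 1 = 0 and ∂h/∂y = 4x - 10y - 1 = 0, so (x, y) = (-3/28, -1/7).
The Hessian has h_{xx} = 4, h_{yy} = -10, h_{xy} = 4, giving D = -56 < 0, so the point is a saddle point.
h(-3/28, -1/7) = 225/56.

225/56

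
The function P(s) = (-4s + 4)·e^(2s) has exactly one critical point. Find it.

By the product rule, P'(s) = (-8s + 4)·e^(2s). Since e^(2s) > 0, the only critical point is s = 1/2.
P''(1/2) has the same sign as -8 < 0, so this is a local maximum.
P(1/2) = (2)·e^(1) ≈ 5.4366.

1/2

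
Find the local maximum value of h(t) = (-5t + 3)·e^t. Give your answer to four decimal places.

Differentiating with the product rule gives h'(t) = (-5t - 2)·e^t. Since e^t > 0, the only critical point is t = -2/5.
h''(-2/5) has the same sign as -5 < 0, so this is a local maximum.
h(-2/5) = (5)·e^(-2/5) ≈ 3.3516.

3.3516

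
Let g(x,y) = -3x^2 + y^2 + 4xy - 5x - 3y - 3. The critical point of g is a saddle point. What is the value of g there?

-73/14

∂g/∂x = -6x + 4y - 5 = 0 and ∂g/∂y = 4x + 2y - 3 = 0, so (x, y) = (1/14, 19/14).
The Hessian has g_{xx} = -6, g_{yy} = 2, g_{xy} = 4, giving D = -28 < 0, so the point is a saddle point.
g(1/14, 19/14) = -73/14.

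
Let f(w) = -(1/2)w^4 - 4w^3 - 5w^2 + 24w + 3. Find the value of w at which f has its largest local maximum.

1

f'(w) = -2w^3 - 12w^2 - 10w + 24. Setting f'(w) = 0 gives w ∈ {-4, -3, 1}.
f''(w) = -6w^2 - 24w - 10. f''(-4) = -10 < 0 ⇒ local maximum; f''(-3) = 8 > 0 ⇒ local minimum; f''(1) = -40 < 0 ⇒ local maximum.
The largest local maximum is f(1) = 35/2.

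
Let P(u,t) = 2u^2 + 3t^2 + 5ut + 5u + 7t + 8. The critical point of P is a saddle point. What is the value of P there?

∂P/∂u = 4u + 5t + 5 = 0 and ∂P/∂t = 5u + 6t + 7 = 0, so (u, t) = (-5, 3).
The Hessian has P_{uu} = 4, P_{tt} = 6, P_{ut} = 5, giving D = -1 < 0, so the point is a saddle point.
P(-5, 3) = 6.

6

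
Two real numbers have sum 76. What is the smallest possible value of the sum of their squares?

With a + b = 76, a^2 + b^2 = a^2 + (76 − a)^2.
The derivative 2a − 2(76 − a) = 4a − 152 vanishes at a = 38; second derivative 4 > 0, a minimum.
The minimum is 2·(38)^2 = 2888.

2888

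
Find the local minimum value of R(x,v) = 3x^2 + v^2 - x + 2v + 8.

83/12

∂R/∂x = 6x - 1 = 0 and ∂R/∂v = 2v + 2 = 0, so (x, v) = (1/6, -1).
The Hessian has R_{xx} = 6, R_{vv} = 2, R_{xv} = 0, giving D = 12 > 0 with R_{xx} > 0, so the point is a local minimum.
R(1/6, -1) = 83/12.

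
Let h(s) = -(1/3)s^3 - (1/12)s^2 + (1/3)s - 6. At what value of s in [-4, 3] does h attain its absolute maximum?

-4

h'(s) = -s^2 - (1/6)s + 1/3, which vanishes at s = -2/3 and s = 1/2.
Evaluating at the critical points and endpoints: h(-4) = 38/3,  h(-2/3) = -499/81,  h(1/2) = -283/48,  h(3) = -59/4.
So the maximum is h(-4) = 38/3.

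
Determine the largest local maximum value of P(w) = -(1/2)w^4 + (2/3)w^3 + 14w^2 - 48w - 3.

Critical points: P'(w) = -2w^3 + 2w^2 + 28w - 48 vanishes at w = -4, 2, 3.
Second-derivative test with P''(w) = -6w^2 + 4w + 28: P''(-4) = -84 < 0 ⇒ local maximum; P''(2) = 12 > 0 ⇒ local minimum; P''(3) = -14 < 0 ⇒ local maximum.
The largest local maximum is P(-4) = 727/3.

727/3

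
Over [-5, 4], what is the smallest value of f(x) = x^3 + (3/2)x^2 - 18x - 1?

f'(x) = 3x^2 + 3x - 18, which vanishes at x = -3 and x = 2.
Candidates: f(-5) = 3/2,  f(-3) = 79/2,  f(2) = -23,  f(4) = 15.
So the minimum is f(2) = -23.

-23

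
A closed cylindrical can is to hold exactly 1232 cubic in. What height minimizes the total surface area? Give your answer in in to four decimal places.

11.6191

With radius r and height h, πr²h = 1232 so h = 1232/(πr²), and S(r) = 2πr² + 2πrh = 2πr² + 2·1232/r.
S'(r) = 4πr − 2·1232/r² = 0 ⇒ r³ = 1232/(2π), so r ≈ 5.8096 and h = 2r ≈ 11.6191.
S''(r) = 4π + 4·1232/r³ > 0, so this is the minimum; S ≈ 636.1922.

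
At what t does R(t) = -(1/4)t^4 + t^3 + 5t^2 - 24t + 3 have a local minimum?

R'(t) = -t^3 + 3t^2 + 10t - 24 = 0 at t = -3, 2, 4.
R''(t) = -3t^2 + 6t + 10. R''(-3) = -35 < 0 ⇒ local maximum; R''(2) = 10 > 0 ⇒ local minimum; R''(4) = -14 < 0 ⇒ local maximum.
Thus R has its local minimum at t = 2, with value -21.

2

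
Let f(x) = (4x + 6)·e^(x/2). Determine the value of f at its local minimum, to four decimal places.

f'(x) = 4·e^(x/2) + (4x + 6)·(1/2)·e^(x/2) = (2x + 7)·e^(x/2). Since e^(x/2) > 0, the only critical point is x = -7/2.
f''(-7/2) has the same sign as 2 > 0, so this is a local minimum.
f(-7/2) = (-8)·e^(-7/4) ≈ -1.3902.

-1.3902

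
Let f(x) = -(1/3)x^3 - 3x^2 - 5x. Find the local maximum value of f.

7/3

f'(x) = -x^2 - 6x - 5 = 0 at x = -5, -1.
Second-derivative test with f''(x) = -2x - 6: f''(-5) = 4 > 0 ⇒ local minimum; f''(-1) = -4 < 0 ⇒ local maximum.
So the local maximum value is f(-1) = 7/3.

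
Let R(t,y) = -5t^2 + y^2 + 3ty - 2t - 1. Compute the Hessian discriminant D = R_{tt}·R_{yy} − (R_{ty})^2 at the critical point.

-29

∂R/∂t = -10t + 3y - 2 = 0 and ∂R/∂y = 3t + 2y = 0, so (t, y) = (-4/29, 6/29).
The Hessian has R_{tt} = -10, R_{yy} = 2, R_{ty} = 3, giving D = -29 < 0, so the point is a saddle point.
D = (-10)·(2) − (3)^2 = -29.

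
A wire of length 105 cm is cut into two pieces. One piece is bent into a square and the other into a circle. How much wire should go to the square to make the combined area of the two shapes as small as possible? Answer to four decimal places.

Let x be the length used for the square. Square side x/4; circle radius (105−x)/(2π).
A(x) = (x/4)² + π·((105−x)/(2π))² = x²/16 + (105−x)²/(4π) for 0 ≤ x ≤ 105. A'(x) = x/8 − (105−x)/(2π) = 0 gives x = 4·105/(π+4) ≈ 58.8104.
A'' = 1/8 + 1/(2π) > 0, so this gives the minimum combined area; x ≈ 58.8104 cm to the square.

58.8104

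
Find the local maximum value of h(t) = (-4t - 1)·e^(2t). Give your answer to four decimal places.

h'(t) = (-4)·e^(2t) + (-4t - 1)·2·e^(2t) = (-8t - 6)·e^(2t). Since e^(2t) > 0, the only critical point is t = -3/4.
h''(-3/4) has the same sign as -8 < 0, so this is a local maximum.
h(-3/4) = (2)·e^(-3/2) ≈ 0.4463.

0.4463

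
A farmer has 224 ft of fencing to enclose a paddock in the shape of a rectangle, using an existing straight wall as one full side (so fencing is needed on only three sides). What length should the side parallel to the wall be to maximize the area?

112

Let the sides perpendicular to the wall have length x and the parallel side y, so 2x + y = 224 and the area is A = xy = x(224 − 2x).
A'(x) = 224 − 4x = 0 gives x = 56, and A''(x) = −4 < 0 confirms a maximum.
Then y = 224 − 2·56 = 112 and A = 6272.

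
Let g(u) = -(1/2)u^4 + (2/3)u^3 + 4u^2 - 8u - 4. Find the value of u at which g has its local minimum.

1

g'(u) = -2u^3 + 2u^2 + 8u - 8. Setting g'(u) = 0 gives u ∈ {-2, 1, 2}.
Since g''(u) = -6u^2 + 4u + 8, we get g''(-2) = -24 < 0 ⇒ local maximum; g''(1) = 6 > 0 ⇒ local minimum; g''(2) = -8 < 0 ⇒ local maximum.
The local minimum is g(1) = -47/6.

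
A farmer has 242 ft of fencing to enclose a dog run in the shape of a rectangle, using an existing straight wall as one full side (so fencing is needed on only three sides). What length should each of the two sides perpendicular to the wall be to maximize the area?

Let the sides perpendicular to the wall have length x and the parallel side y, so 2x + y = 242 and the area is A = xy = x(242 − 2x).
A'(x) = 242 − 4x = 0 gives x = 121/2, and A''(x) = −4 < 0 confirms a maximum.
Then y = 242 − 2·121/2 = 121 and A = 14641/2.

121/2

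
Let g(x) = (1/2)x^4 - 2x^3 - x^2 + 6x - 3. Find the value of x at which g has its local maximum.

g'(x) = 2x^3 - 6x^2 - 2x + 6. Setting g'(x) = 0 gives x ∈ {-1, 1, 3}.
Since g''(x) = 6x^2 - 12x - 2, we get g''(-1) = 16 > 0 ⇒ local minimum; g''(1) = -8 < 0 ⇒ local maximum; g''(3) = 16 > 0 ⇒ local minimum.
The local maximum is g(1) = 1/2.

1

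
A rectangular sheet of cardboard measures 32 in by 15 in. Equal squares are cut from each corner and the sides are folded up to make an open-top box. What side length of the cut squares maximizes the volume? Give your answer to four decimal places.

With cut size x, the volume is V(x) = x(32 − 2x)(15 − 2x) for 0 < x < 7.5.
V'(x) = 12x^2 − 188x + 480. Setting V'(x) = 0 gives x ≈ 3.2115 (the root in (0, 7.5)).
V''(x) = 24x − 188 is negative there, so this is the maximum; V ≈ 704.5194.

3.2115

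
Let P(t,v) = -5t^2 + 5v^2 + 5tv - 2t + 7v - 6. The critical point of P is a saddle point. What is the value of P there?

-181/25

∂P/∂t = -10t + 5v - 2 = 0 and ∂P/∂v = 5t + 10v + 7 = 0, so (t, v) = (-11/25, -12/25).
The Hessian has P_{tt} = -10, P_{vv} = 10, P_{tv} = 5, giving D = -125 < 0, so the point is a saddle point.
P(-11/25, -12/25) = -181/25.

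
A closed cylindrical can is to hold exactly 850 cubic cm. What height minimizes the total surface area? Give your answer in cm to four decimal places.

10.2670

With radius r and height h, πr²h = 850 so h = 850/(πr²), and S(r) = 2πr² + 2πrh = 2πr² + 2·850/r.
S'(r) = 4πr − 2·850/r² = 0 ⇒ r³ = 850/(2π), so r ≈ 5.1335 and h = 2r ≈ 10.2670.
S''(r) = 4π + 4·850/r³ > 0, so this is the minimum; S ≈ 496.7377.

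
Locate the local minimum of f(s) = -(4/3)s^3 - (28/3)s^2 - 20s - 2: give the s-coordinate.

-3

f'(s) = -4s^2 - (56/3)s - 20 = 0 at s = -3, -5/3.
Second-derivative test with f''(s) = -8s - 56/3: f''(-3) = 16/3 > 0 ⇒ local minimum; f''(-5/3) = -16/3 < 0 ⇒ local maximum.
The local minimum is f(-3) = 10.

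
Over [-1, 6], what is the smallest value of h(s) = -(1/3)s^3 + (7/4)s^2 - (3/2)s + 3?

-15

h'(s) = -s^2 + (7/2)s - 3/2, which vanishes at s = 1/2 and s = 3.
Candidates: h(-1) = 79/12, h(1/2) = 127/48, h(3) = 21/4, h(6) = -15.
Hence the absolute minimum is -15 at s = 6.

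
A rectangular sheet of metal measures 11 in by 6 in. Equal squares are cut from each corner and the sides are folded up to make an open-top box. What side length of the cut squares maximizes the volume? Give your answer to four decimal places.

1.2434

With cut size x, the volume is V(x) = x(11 − 2x)(6 − 2x) for 0 < x < 3.
V'(x) = 12x^2 − 68x + 66. Setting V'(x) = 0 gives x ≈ 1.2434 (the root in (0, 3)).
V''(x) = 24x − 68 is negative there, so this is the maximum; V ≈ 37.1883.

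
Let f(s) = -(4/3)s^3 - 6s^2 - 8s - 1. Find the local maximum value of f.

7/3

f'(s) = -4s^2 - 12s - 8. Setting f'(s) = 0 gives s ∈ {-2, -1}.
Since f''(s) = -8s - 12, we get f''(-2) = 4 > 0 ⇒ local minimum; f''(-1) = -4 < 0 ⇒ local maximum.
The local maximum is f(-1) = 7/3.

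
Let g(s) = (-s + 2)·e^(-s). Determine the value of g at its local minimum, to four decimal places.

g'(s) = (-1)·e^(-s) + (-s + 2)·(-1)·e^(-s) = (s - 3)·e^(-s). Since e^(-s) > 0, the only critical point is s = 3.
g''(3) has the same sign as 1 > 0, so this is a local minimum.
g(3) = (-1)·e^(-3) ≈ -0.0498.

-0.0498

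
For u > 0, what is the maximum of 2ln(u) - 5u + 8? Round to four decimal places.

P'(u) = 2/u − 5 = 0 gives u = 2/5.
P''(u) = -2/u², which is negative for u > 0, so this is a local maximum.
P(2/5) = 2·ln(2/5) - 2 + 8 ≈ 4.1674.

4.1674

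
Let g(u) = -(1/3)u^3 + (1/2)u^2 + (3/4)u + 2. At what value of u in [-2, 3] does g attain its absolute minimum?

The derivative is -u^2 + u + 3/4, which vanishes at u = -1/2 and u = 3/2.
Compare values at every candidate in [-2, 3]: g(-2) = 31/6,  g(-1/2) = 43/24,  g(3/2) = 25/8,  g(3) = -1/4.
Hence the absolute minimum is -1/4 at u = 3.

3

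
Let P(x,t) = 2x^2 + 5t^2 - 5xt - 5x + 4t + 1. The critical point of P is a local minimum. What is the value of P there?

-14/5

∂P/∂x = 4x - 5t - 5 = 0 and ∂P/∂t = -5x + 10t + 4 = 0, so (x, t) = (2, 3/5).
The Hessian has P_{xx} = 4, P_{tt} = 10, P_{xt} = -5, giving D = 15 > 0 with P_{xx} > 0, so the point is a local minimum.
P(2, 3/5) = -14/5.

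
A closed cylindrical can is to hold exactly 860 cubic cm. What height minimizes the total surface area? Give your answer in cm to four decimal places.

With radius r and height h, πr²h = 860 so h = 860/(πr²), and S(r) = 2πr² + 2πrh = 2πr² + 2·860/r.
S'(r) = 4πr − 2·860/r² = 0 ⇒ r³ = 860/(2π), so r ≈ 5.1535 and h = 2r ≈ 10.3071.
S''(r) = 4π + 4·860/r³ > 0, so this is the minimum; S ≈ 500.6261.

10.3071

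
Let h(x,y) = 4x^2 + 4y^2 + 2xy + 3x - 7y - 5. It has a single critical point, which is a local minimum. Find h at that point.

-287/30

∂h/∂x = 8x + 2y + 3 = 0 and ∂h/∂y = 2x + 8y - 7 = 0, so (x, y) = (-19/30, 31/30).
The Hessian has h_{xx} = 8, h_{yy} = 8, h_{xy} = 2, giving D = 60 > 0 with h_{xx} > 0, so the point is a local minimum.
h(-19/30, 31/30) = -287/30.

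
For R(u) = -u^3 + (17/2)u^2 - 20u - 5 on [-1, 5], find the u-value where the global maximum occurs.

R'(u) = -3u^2 + 17u - 20, which vanishes at u = 5/3 and u = 4.
Compare values at every candidate in [-1, 5]: R(-1) = 49/2, R(5/3) = -1045/54, R(4) = -13, R(5) = -35/2.
The maximum over the interval is 49/2, attained at u = -1.

-1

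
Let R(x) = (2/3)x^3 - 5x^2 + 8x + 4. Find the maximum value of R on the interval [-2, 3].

Differentiating, R'(x) = 2x^2 - 10x + 8; whose only zero in [-2, 3] is x = 1.
Compare values at every candidate in [-2, 3]: R(-2) = -112/3, R(1) = 23/3, R(3) = 1.
The maximum over the interval is 23/3, attained at x = 1.

23/3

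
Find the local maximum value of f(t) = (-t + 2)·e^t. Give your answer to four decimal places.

By the product rule, f'(t) = (-t + 1)·e^t. Since e^t > 0, the only critical point is t = 1.
f''(1) has the same sign as -1 < 0, so this is a local maximum.
f(1) = (1)·e^(1) ≈ 2.7183.

2.7183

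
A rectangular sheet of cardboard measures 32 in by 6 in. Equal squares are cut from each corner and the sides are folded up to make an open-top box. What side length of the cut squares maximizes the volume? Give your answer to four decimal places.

With cut size x, the volume is V(x) = x(32 − 2x)(6 − 2x) for 0 < x < 3.
V'(x) = 12x^2 − 152x + 192. Setting V'(x) = 0 gives x ≈ 1.4230 (the root in (0, 3)).
V''(x) = 24x − 152 is negative there, so this is the maximum; V ≈ 130.8473.

1.4230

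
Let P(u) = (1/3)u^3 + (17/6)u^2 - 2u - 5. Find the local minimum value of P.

-865/162

Critical points: P'(u) = u^2 + (17/3)u - 2 vanishes at u = -6, 1/3.
Second-derivative test with P''(u) = 2u + 17/3: P''(-6) = -19/3 < 0 ⇒ local maximum; P''(1/3) = 19/3 > 0 ⇒ local minimum.
The local minimum is P(1/3) = -865/162.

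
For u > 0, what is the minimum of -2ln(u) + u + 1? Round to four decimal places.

g'(u) = -2/u + 1 = 0 gives u = 2.
g''(u) = 2/u², which is positive for u > 0, so this is a local minimum.
g(2) = -2·ln(2) + 2 + 1 ≈ 1.6137.

1.6137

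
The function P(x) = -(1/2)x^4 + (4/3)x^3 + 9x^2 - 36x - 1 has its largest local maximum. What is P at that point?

Critical points: P'(x) = -2x^3 + 4x^2 + 18x - 36 vanishes at x = -3, 2, 3.
Since P''(x) = -6x^2 + 8x + 18, we get P''(-3) = -60 < 0 ⇒ local maximum; P''(2) = 10 > 0 ⇒ local minimum; P''(3) = -12 < 0 ⇒ local maximum.
So the largest local maximum value is P(-3) = 223/2.

223/2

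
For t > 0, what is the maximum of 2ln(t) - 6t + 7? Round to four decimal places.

f'(t) = 2/t − 6 = 0 gives t = 1/3.
f''(t) = -2/t², which is negative for t > 0, so this is a local maximum.
f(1/3) = 2·ln(1/3) - 2 + 7 ≈ 2.8028.

2.8028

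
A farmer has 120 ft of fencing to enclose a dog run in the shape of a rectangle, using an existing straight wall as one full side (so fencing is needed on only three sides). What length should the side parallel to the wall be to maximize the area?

60

Let the sides perpendicular to the wall have length x and the parallel side y, so 2x + y = 120 and the area is A = xy = x(120 − 2x).
A'(x) = 120 − 4x = 0 gives x = 30, and A''(x) = −4 < 0 confirms a maximum.
Then y = 120 − 2·30 = 60 and A = 1800.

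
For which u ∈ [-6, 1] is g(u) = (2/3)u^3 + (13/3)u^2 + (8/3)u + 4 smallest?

-6

Differentiating, g'(u) = 2u^2 + (26/3)u + 8/3; which vanishes at u = -4 and u = -1/3.
Compare values at every candidate in [-6, 1]: g(-6) = 0,  g(-4) = 20,  g(-1/3) = 289/81,  g(1) = 35/3.
So the minimum is g(-6) = 0.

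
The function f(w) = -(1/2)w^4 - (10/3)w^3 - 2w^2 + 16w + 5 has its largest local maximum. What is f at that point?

f'(w) = -2w^3 - 10w^2 - 4w + 16 = 0 at w = -4, -2, 1.
Since f''(w) = -6w^2 - 20w - 4, we get f''(-4) = -20 < 0 ⇒ local maximum; f''(-2) = 12 > 0 ⇒ local minimum; f''(1) = -30 < 0 ⇒ local maximum.
The largest local maximum is f(1) = 91/6.

91/6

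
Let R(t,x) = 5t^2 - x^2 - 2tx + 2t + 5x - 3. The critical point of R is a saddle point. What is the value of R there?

∂R/∂t = 10t - 2x + 2 = 0 and ∂R/∂x = -2t - 2x + 5 = 0, so (t, x) = (1/4, 9/4).
The Hessian has R_{tt} = 10, R_{xx} = -2, R_{tx} = -2, giving D = -24 < 0, so the point is a saddle point.
R(1/4, 9/4) = 23/8.

23/8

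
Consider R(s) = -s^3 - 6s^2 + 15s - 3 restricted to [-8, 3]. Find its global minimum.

-103

The derivative is -3s^2 - 12s + 15, which vanishes at s = -5 and s = 1.
Candidates: R(-8) = 5,  R(-5) = -103,  R(1) = 5,  R(3) = -39.
So the minimum is R(-5) = -103.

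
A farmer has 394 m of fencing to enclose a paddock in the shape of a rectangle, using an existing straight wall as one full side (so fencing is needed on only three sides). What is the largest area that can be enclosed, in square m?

38809/2

Let the sides perpendicular to the wall have length x and the parallel side y, so 2x + y = 394 and the area is A = xy = x(394 − 2x).
A'(x) = 394 − 4x = 0 gives x = 197/2, and A''(x) = −4 < 0 confirms a maximum.
Then y = 394 − 2·197/2 = 197 and A = 38809/2.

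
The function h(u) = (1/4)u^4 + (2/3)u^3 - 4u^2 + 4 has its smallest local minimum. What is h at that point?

-116/3

h'(u) = u^3 + 2u^2 - 8u = 0 at u = -4, 0, 2.
Since h''(u) = 3u^2 + 4u - 8, we get h''(-4) = 24 > 0 ⇒ local minimum; h''(0) = -8 < 0 ⇒ local maximum; h''(2) = 12 > 0 ⇒ local minimum.
Thus h has its smallest local minimum at u = -4, with value -116/3.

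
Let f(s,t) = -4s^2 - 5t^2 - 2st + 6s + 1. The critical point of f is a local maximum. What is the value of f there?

64/19

∂f/∂s = -8s - 2t + 6 = 0 and ∂f/∂t = -2s - 10t = 0, so (s, t) = (15/19, -3/19).
The Hessian has f_{ss} = -8, f_{tt} = -10, f_{st} = -2, giving D = 76 > 0 with f_{ss} < 0, so the point is a local maximum.
f(15/19, -3/19) = 64/19.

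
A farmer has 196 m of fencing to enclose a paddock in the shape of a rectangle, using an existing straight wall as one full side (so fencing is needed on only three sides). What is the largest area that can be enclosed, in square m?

Let the sides perpendicular to the wall have length x and the parallel side y, so 2x + y = 196 and the area is A = xy = x(196 − 2x).
A'(x) = 196 − 4x = 0 gives x = 49, and A''(x) = −4 < 0 confirms a maximum.
Then y = 196 − 2·49 = 98 and A = 4802.

4802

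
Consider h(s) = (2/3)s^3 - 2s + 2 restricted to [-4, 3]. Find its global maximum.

14

h'(s) = 2s^2 - 2, which vanishes at s = -1 and s = 1.
Evaluating at the critical points and endpoints: h(-4) = -98/3,  h(-1) = 10/3,  h(1) = 2/3,  h(3) = 14.
The maximum over the interval is 14, attained at s = 3.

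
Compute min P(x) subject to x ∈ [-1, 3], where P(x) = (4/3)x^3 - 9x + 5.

-4

Differentiating, P'(x) = 4x^2 - 9; whose only zero in [-1, 3] is x = 3/2.
Candidates: P(-1) = 38/3,  P(3/2) = -4,  P(3) = 14.
So the minimum is P(3/2) = -4.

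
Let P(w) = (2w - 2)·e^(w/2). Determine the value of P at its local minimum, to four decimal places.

P'(w) = 2·e^(w/2) + (2w - 2)·(1/2)·e^(w/2) = (w + 1)·e^(w/2). Since e^(w/2) > 0, the only critical point is w = -1.
P''(-1) has the same sign as 1 > 0, so this is a local minimum.
P(-1) = (-4)·e^(-1/2) ≈ -2.4261.

-2.4261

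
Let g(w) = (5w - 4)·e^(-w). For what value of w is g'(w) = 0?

9/5

Differentiating with the product rule gives g'(w) = (-5w + 9)·e^(-w). Since e^(-w) > 0, the only critical point is w = 9/5.
g''(9/5) has the same sign as -5 < 0, so this is a local maximum.
g(9/5) = (5)·e^(-9/5) ≈ 0.8265.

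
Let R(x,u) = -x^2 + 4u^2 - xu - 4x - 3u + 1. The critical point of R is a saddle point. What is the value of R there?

84/17

∂R/∂x = -2x - u - 4 = 0 and ∂R/∂u = -x + 8u - 3 = 0, so (x, u) = (-35/17, 2/17).
The Hessian has R_{xx} = -2, R_{uu} = 8, R_{xu} = -1, giving D = -17 < 0, so the point is a saddle point.
R(-35/17, 2/17) = 84/17.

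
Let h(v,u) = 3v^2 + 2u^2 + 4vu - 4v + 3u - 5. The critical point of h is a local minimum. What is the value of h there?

-147/8

∂h/∂v = 6v + 4u - 4 = 0 and ∂h/∂u = 4v + 4u + 3 = 0, so (v, u) = (7/2, -17/4).
The Hessian has h_{vv} = 6, h_{uu} = 4, h_{vu} = 4, giving D = 8 > 0 with h_{vv} > 0, so the point is a local minimum.
h(7/2, -17/4) = -147/8.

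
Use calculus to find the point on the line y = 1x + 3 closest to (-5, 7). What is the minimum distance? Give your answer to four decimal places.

6.3640

Minimize D(x)^2 = (x + 5)^2 + (x - 4)^2.
d/dx[D^2] = 2(x + 5) + 2·1·(x - 4) = 0 ⇒ x = -1/2.
Then y = 5/2 and the distance is √(81/2) ≈ 6.3640.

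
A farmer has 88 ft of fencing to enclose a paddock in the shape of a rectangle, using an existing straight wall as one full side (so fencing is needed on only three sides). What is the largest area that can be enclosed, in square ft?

968

Let the sides perpendicular to the wall have length x and the parallel side y, so 2x + y = 88 and the area is A = xy = x(88 − 2x).
A'(x) = 88 − 4x = 0 gives x = 22, and A''(x) = −4 < 0 confirms a maximum.
Then y = 88 − 2·22 = 44 and A = 968.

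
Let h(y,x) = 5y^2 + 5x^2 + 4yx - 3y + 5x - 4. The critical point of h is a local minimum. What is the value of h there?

-283/42

∂h/∂y = 10y + 4x - 3 = 0 and ∂h/∂x = 4y + 10x + 5 = 0, so (y, x) = (25/42, -31/42).
The Hessian has h_{yy} = 10, h_{xx} = 10, h_{yx} = 4, giving D = 84 > 0 with h_{yy} > 0, so the point is a local minimum.
h(25/42, -31/42) = -283/42.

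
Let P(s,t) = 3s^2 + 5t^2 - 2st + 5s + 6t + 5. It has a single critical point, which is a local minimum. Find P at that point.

-13/56

∂P/∂s = 6s - 2t + 5 = 0 and ∂P/∂t = -2s + 10t + 6 = 0, so (s, t) = (-31/28, -23/28).
The Hessian has P_{ss} = 6, P_{tt} = 10, P_{st} = -2, giving D = 56 > 0 with P_{ss} > 0, so the point is a local minimum.
P(-31/28, -23/28) = -13/56.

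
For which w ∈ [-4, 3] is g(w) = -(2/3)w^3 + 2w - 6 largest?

-4

Differentiating, g'(w) = -2w^2 + 2; which vanishes at w = -1 and w = 1.
Compare values at every candidate in [-4, 3]: g(-4) = 86/3, g(-1) = -22/3, g(1) = -14/3, g(3) = -18.
Hence the absolute maximum is 86/3 at w = -4.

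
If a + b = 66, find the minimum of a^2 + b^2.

With a + b = 66, a^2 + b^2 = a^2 + (66 − a)^2.
The derivative 2a − 2(66 − a) = 4a − 132 vanishes at a = 33; second derivative 4 > 0, a minimum.
The minimum is 2·(33)^2 = 2178.

2178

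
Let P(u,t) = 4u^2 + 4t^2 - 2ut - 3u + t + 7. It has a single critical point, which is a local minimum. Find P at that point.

∂P/∂u = 8u - 2t - 3 = 0 and ∂P/∂t = -2u + 8t + 1 = 0, so (u, t) = (11/30, -1/30).
The Hessian has P_{uu} = 8, P_{tt} = 8, P_{ut} = -2, giving D = 60 > 0 with P_{uu} > 0, so the point is a local minimum.
P(11/30, -1/30) = 193/30.

193/30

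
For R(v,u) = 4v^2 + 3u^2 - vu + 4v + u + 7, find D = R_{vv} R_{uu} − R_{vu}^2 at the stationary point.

47

∂R/∂v = 8v - u + 4 = 0 and ∂R/∂u = -v + 6u + 1 = 0, so (v, u) = (-25/47, -12/47).
The Hessian has R_{vv} = 8, R_{uu} = 6, R_{vu} = -1, giving D = 47 > 0 with R_{vv} > 0, so the point is a local minimum.
D = (8)·(6) − (-1)^2 = 47.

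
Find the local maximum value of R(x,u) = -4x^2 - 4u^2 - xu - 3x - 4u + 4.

340/63

∂R/∂x = -8x - u - 3 = 0 and ∂R/∂u = -x - 8u - 4 = 0, so (x, u) = (-20/63, -29/63).
The Hessian has R_{xx} = -8, R_{uu} = -8, R_{xu} = -1, giving D = 63 > 0 with R_{xx} < 0, so the point is a local maximum.
R(-20/63, -29/63) = 340/63.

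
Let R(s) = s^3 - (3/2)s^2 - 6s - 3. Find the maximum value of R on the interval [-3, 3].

1/2

Differentiating, R'(s) = 3s^2 - 3s - 6; which vanishes at s = -1 and s = 2.
Candidates: R(-3) = -51/2,  R(-1) = 1/2,  R(2) = -13,  R(3) = -15/2.
Hence the absolute maximum is 1/2 at s = -1.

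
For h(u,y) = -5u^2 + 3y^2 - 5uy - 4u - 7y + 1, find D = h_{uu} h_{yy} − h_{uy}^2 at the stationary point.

-85

∂h/∂u = -10u - 5y - 4 = 0 and ∂h/∂y = -5u + 6y - 7 = 0, so (u, y) = (-59/85, 10/17).
The Hessian has h_{uu} = -10, h_{yy} = 6, h_{uy} = -5, giving D = -85 < 0, so the point is a saddle point.
D = (-10)·(6) − (-5)^2 = -85.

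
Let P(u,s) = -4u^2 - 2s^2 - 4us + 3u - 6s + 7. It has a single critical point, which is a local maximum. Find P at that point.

∂P/∂u = -8u - 4s + 3 = 0 and ∂P/∂s = -4u - 4s - 6 = 0, so (u, s) = (9/4, -15/4).
The Hessian has P_{uu} = -8, P_{ss} = -4, P_{us} = -4, giving D = 16 > 0 with P_{uu} < 0, so the point is a local maximum.
P(9/4, -15/4) = 173/8.

173/8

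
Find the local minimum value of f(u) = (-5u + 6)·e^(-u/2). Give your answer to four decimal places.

-2.0190

f'(u) = (-5)·e^(-u/2) + (-5u + 6)·(-1/2)·e^(-u/2) = ((5/2)u - 8)·e^(-u/2). Since e^(-u/2) > 0, the only critical point is u = 16/5.
f''(16/5) has the same sign as 5/2 > 0, so this is a local minimum.
f(16/5) = (-10)·e^(-8/5) ≈ -2.0190.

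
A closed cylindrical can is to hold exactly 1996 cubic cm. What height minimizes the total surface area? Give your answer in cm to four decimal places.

With radius r and height h, πr²h = 1996 so h = 1996/(πr²), and S(r) = 2πr² + 2πrh = 2πr² + 2·1996/r.
S'(r) = 4πr − 2·1996/r² = 0 ⇒ r³ = 1996/(2π), so r ≈ 6.8233 and h = 2r ≈ 13.6466.
S''(r) = 4π + 4·1996/r³ > 0, so this is the minimum; S ≈ 877.5831.

13.6466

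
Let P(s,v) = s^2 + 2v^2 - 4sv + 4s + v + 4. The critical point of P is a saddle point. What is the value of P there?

∂P/∂s = 2s - 4v + 4 = 0 and ∂P/∂v = -4s + 4v + 1 = 0, so (s, v) = (5/2, 9/4).
The Hessian has P_{ss} = 2, P_{vv} = 4, P_{sv} = -4, giving D = -8 < 0, so the point is a saddle point.
P(5/2, 9/4) = 81/8.

81/8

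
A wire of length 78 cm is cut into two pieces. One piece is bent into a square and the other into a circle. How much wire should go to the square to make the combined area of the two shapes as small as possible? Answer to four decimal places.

43.6877

Let x be the length used for the square. Square side x/4; circle radius (78−x)/(2π).
A(x) = (x/4)² + π·((78−x)/(2π))² = x²/16 + (78−x)²/(4π) for 0 ≤ x ≤ 78. A'(x) = x/8 − (78−x)/(2π) = 0 gives x = 4·78/(π+4) ≈ 43.6877.
A'' = 1/8 + 1/(2π) > 0, so this gives the minimum combined area; x ≈ 43.6877 cm to the square.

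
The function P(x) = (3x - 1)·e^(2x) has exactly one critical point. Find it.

-1/6

By the product rule, P'(x) = (6x + 1)·e^(2x). Since e^(2x) > 0, the only critical point is x = -1/6.
P''(-1/6) has the same sign as 6 > 0, so this is a local minimum.
P(-1/6) = (-3/2)·e^(-1/3) ≈ -1.0748.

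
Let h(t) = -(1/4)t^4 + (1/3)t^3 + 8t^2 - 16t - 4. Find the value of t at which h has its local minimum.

Critical points: h'(t) = -t^3 + t^2 + 16t - 16 vanishes at t = -4, 1, 4.
Second-derivative test with h''(t) = -3t^2 + 2t + 16: h''(-4) = -40 < 0 ⇒ local maximum; h''(1) = 15 > 0 ⇒ local minimum; h''(4) = -24 < 0 ⇒ local maximum.
So the local minimum value is h(1) = -143/12.

1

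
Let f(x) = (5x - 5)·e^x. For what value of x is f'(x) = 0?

0

f'(x) = 5·e^x + (5x - 5)·1·e^x = (5x)·e^x. Since e^x > 0, the only critical point is x = 0.
f''(0) has the same sign as 5 > 0, so this is a local minimum.
f(0) = (-5)·e^(0) ≈ -5.0000.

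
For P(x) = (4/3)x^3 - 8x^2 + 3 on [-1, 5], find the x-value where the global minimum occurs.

4

The derivative is 4x^2 - 16x, which vanishes at x = 0 and x = 4.
Compare values at every candidate in [-1, 5]: P(-1) = -19/3, P(0) = 3, P(4) = -119/3, P(5) = -91/3.
So the minimum is P(4) = -119/3.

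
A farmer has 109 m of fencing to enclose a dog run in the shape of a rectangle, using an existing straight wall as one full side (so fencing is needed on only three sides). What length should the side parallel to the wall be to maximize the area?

Let the sides perpendicular to the wall have length x and the parallel side y, so 2x + y = 109 and the area is A = xy = x(109 − 2x).
A'(x) = 109 − 4x = 0 gives x = 109/4, and A''(x) = −4 < 0 confirms a maximum.
Then y = 109 − 2·109/4 = 109/2 and A = 11881/8.

109/2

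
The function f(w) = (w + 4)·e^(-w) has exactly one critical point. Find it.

f'(w) = 1·e^(-w) + (w + 4)·(-1)·e^(-w) = (-w - 3)·e^(-w). Since e^(-w) > 0, the only critical point is w = -3.
f''(-3) has the same sign as -1 < 0, so this is a local maximum.
f(-3) = (1)·e^(3) ≈ 20.0855.

-3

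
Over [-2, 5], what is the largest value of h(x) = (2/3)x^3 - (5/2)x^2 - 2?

The derivative is 2x^2 - 5x, which vanishes at x = 0 and x = 5/2.
Evaluating at the critical points and endpoints: h(-2) = -52/3,  h(0) = -2,  h(5/2) = -173/24,  h(5) = 113/6.
So the maximum is h(5) = 113/6.

113/6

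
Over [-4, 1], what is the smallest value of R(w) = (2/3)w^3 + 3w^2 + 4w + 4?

R'(w) = 2w^2 + 6w + 4, which vanishes at w = -2 and w = -1.
Compare values at every candidate in [-4, 1]: R(-4) = -20/3, R(-2) = 8/3, R(-1) = 7/3, R(1) = 35/3.
Hence the absolute minimum is -20/3 at w = -4.

-20/3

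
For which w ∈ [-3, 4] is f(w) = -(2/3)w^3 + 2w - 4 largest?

-3

f'(w) = -2w^2 + 2, which vanishes at w = -1 and w = 1.
Compare values at every candidate in [-3, 4]: f(-3) = 8; f(-1) = -16/3; f(1) = -8/3; f(4) = -116/3.
Hence the absolute maximum is 8 at w = -3.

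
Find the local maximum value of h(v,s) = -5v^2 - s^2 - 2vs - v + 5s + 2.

21/2

∂h/∂v = -10v - 2s - 1 = 0 and ∂h/∂s = -2v - 2s + 5 = 0, so (v, s) = (-3/4, 13/4).
The Hessian has h_{vv} = -10, h_{ss} = -2, h_{vs} = -2, giving D = 16 > 0 with h_{vv} < 0, so the point is a local maximum.
h(-3/4, 13/4) = 21/2.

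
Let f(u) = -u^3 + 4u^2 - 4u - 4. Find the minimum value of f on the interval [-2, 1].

-140/27

Differentiating, f'(u) = -3u^2 + 8u - 4; whose only zero in [-2, 1] is u = 2/3.
Evaluating at the critical points and endpoints: f(-2) = 28, f(2/3) = -140/27, f(1) = -5.
The minimum over the interval is -140/27, attained at u = 2/3.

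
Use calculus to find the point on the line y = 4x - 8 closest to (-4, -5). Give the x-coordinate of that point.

Minimize D(x)^2 = (x + 4)^2 + (4x - 3)^2.
d/dx[D^2] = 2(x + 4) + 2·4·(4x - 3) = 0 ⇒ x = 8/17.
Then y = -104/17 and the distance is √(361/17) ≈ 4.6082.

8/17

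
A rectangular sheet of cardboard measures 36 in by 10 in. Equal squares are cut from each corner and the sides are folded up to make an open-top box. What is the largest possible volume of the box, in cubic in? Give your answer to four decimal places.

389.9883

With cut size x, the volume is V(x) = x(36 − 2x)(10 − 2x) for 0 < x < 5.
V'(x) = 12x^2 − 184x + 360. Setting V'(x) = 0 gives x ≈ 2.3022 (the root in (0, 5)).
V''(x) = 24x − 184 is negative there, so this is the maximum; V ≈ 389.9883.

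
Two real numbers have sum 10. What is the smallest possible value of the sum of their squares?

With a + b = 10, a^2 + b^2 = a^2 + (10 − a)^2.
The derivative 2a − 2(10 − a) = 4a − 20 vanishes at a = 5; second derivative 4 > 0, a minimum.
The minimum is 2·(5)^2 = 50.

50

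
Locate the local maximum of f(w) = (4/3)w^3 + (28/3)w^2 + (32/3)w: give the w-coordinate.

-4

f'(w) = 4w^2 + (56/3)w + 32/3. Setting f'(w) = 0 gives w ∈ {-4, -2/3}.
Second-derivative test with f''(w) = 8w + 56/3: f''(-4) = -40/3 < 0 ⇒ local maximum; f''(-2/3) = 40/3 > 0 ⇒ local minimum.
So the local maximum value is f(-4) = 64/3.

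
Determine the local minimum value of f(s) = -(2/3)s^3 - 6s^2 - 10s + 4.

-38/3

Critical points: f'(s) = -2s^2 - 12s - 10 vanishes at s = -5, -1.
f''(s) = -4s - 12. f''(-5) = 8 > 0 ⇒ local minimum; f''(-1) = -8 < 0 ⇒ local maximum.
So the local minimum value is f(-5) = -38/3.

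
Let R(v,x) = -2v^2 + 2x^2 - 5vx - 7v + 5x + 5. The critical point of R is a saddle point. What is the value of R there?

78/41

∂R/∂v = -4v - 5x - 7 = 0 and ∂R/∂x = -5v + 4x + 5 = 0, so (v, x) = (-3/41, -55/41).
The Hessian has R_{vv} = -4, R_{xx} = 4, R_{vx} = -5, giving D = -41 < 0, so the point is a saddle point.
R(-3/41, -55/41) = 78/41.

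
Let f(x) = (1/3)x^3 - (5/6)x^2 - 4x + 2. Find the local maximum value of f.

410/81

f'(x) = x^2 - (5/3)x - 4 = 0 at x = -4/3, 3.
f''(x) = 2x - 5/3. f''(-4/3) = -13/3 < 0 ⇒ local maximum; f''(3) = 13/3 > 0 ⇒ local minimum.
So the local maximum value is f(-4/3) = 410/81.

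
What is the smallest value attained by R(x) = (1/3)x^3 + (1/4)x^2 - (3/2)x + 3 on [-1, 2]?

R'(x) = x^2 + (1/2)x - 3/2, whose only zero in [-1, 2] is x = 1.
Evaluating at the critical points and endpoints: R(-1) = 53/12; R(1) = 25/12; R(2) = 11/3.
The minimum over the interval is 25/12, attained at x = 1.

25/12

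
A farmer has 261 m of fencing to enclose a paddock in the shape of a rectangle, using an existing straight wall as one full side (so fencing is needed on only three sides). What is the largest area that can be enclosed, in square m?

68121/8

Let the sides perpendicular to the wall have length x and the parallel side y, so 2x + y = 261 and the area is A = xy = x(261 − 2x).
A'(x) = 261 − 4x = 0 gives x = 261/4, and A''(x) = −4 < 0 confirms a maximum.
Then y = 261 − 2·261/4 = 261/2 and A = 68121/8.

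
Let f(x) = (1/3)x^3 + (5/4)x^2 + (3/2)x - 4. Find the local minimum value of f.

Critical points: f'(x) = x^2 + (5/2)x + 3/2 vanishes at x = -3/2, -1.
f''(x) = 2x + 5/2. f''(-3/2) = -1/2 < 0 ⇒ local maximum; f''(-1) = 1/2 > 0 ⇒ local minimum.
The local minimum is f(-1) = -55/12.

-55/12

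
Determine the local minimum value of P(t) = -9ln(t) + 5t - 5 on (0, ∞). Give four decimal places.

P'(t) = -9/t + 5 = 0 gives t = 9/5.
P''(t) = 9/t², which is positive for t > 0, so this is a local minimum.
P(9/5) = -9·ln(9/5) + 9 - 5 ≈ -1.2901.

-1.2901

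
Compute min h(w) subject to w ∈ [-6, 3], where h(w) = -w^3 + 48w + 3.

-125

h'(w) = -3w^2 + 48, whose only zero in [-6, 3] is w = -4.
Compare values at every candidate in [-6, 3]: h(-6) = -69,  h(-4) = -125,  h(3) = 120.
Hence the absolute minimum is -125 at w = -4.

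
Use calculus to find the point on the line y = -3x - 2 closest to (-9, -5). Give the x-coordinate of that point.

Minimize D(x)^2 = (x + 9)^2 + (-3x + 3)^2.
d/dx[D^2] = 2(x + 9) + 2·(-3)·(-3x + 3) = 0 ⇒ x = 0.
Then y = -2 and the distance is √(90) ≈ 9.4868.

0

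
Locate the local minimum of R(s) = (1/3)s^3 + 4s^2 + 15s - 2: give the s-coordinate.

Critical points: R'(s) = s^2 + 8s + 15 vanishes at s = -5, -3.
R''(s) = 2s + 8. R''(-5) = -2 < 0 ⇒ local maximum; R''(-3) = 2 > 0 ⇒ local minimum.
The local minimum is R(-3) = -20.

-3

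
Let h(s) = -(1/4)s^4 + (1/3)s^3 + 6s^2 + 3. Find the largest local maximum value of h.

169/3

h'(s) = -s^3 + s^2 + 12s = 0 at s = -3, 0, 4.
h''(s) = -3s^2 + 2s + 12. h''(-3) = -21 < 0 ⇒ local maximum; h''(0) = 12 > 0 ⇒ local minimum; h''(4) = -28 < 0 ⇒ local maximum.
So the largest local maximum value is h(4) = 169/3.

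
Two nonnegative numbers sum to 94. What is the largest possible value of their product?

With x + y = 94, the product is P(x) = x(94 − x).
P'(x) = 94 − 2x = 0 gives x = 47; P'' = −2 < 0, so this is the maximum.
P = 47·47 = 2209.

2209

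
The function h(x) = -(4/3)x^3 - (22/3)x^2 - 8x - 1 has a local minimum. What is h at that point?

-7

Critical points: h'(x) = -4x^2 - (44/3)x - 8 vanishes at x = -3, -2/3.
Since h''(x) = -8x - 44/3, we get h''(-3) = 28/3 > 0 ⇒ local minimum; h''(-2/3) = -28/3 < 0 ⇒ local maximum.
Thus h has its local minimum at x = -3, with value -7.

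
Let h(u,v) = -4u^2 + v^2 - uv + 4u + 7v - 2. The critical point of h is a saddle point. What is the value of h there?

∂h/∂u = -8u - v + 4 = 0 and ∂h/∂v = -u + 2v + 7 = 0, so (u, v) = (15/17, -52/17).
The Hessian has h_{uu} = -8, h_{vv} = 2, h_{uv} = -1, giving D = -17 < 0, so the point is a saddle point.
h(15/17, -52/17) = -186/17.

-186/17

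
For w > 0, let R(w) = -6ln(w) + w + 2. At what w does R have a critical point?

6

R'(w) = -6/w + 1 = 0 gives w = 6.
R''(w) = 6/w², which is positive for w > 0, so this is a local minimum.
R(6) = -6·ln(6) + 6 + 2 ≈ -2.7506.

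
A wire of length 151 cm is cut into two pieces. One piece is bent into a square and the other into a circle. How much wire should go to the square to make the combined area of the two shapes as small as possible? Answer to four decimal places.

Let x be the length used for the square. Square side x/4; circle radius (151−x)/(2π).
A(x) = (x/4)² + π·((151−x)/(2π))² = x²/16 + (151−x)²/(4π) for 0 ≤ x ≤ 151. A'(x) = x/8 − (151−x)/(2π) = 0 gives x = 4·151/(π+4) ≈ 84.5750.
A'' = 1/8 + 1/(2π) > 0, so this gives the minimum combined area; x ≈ 84.5750 cm to the square.

84.5750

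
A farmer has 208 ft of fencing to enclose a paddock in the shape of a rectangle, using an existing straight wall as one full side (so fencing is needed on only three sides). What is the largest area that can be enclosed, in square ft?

Let the sides perpendicular to the wall have length x and the parallel side y, so 2x + y = 208 and the area is A = xy = x(208 − 2x).
A'(x) = 208 − 4x = 0 gives x = 52, and A''(x) = −4 < 0 confirms a maximum.
Then y = 208 − 2·52 = 104 and A = 5408.

5408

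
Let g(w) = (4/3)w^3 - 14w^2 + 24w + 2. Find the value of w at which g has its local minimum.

Critical points: g'(w) = 4w^2 - 28w + 24 vanishes at w = 1, 6.
Since g''(w) = 8w - 28, we get g''(1) = -20 < 0 ⇒ local maximum; g''(6) = 20 > 0 ⇒ local minimum.
The local minimum is g(6) = -70.

6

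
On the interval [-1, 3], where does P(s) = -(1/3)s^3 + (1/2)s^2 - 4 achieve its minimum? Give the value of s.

Differentiating, P'(s) = -s^2 + s; which vanishes at s = 0 and s = 1.
Evaluating at the critical points and endpoints: P(-1) = -19/6, P(0) = -4, P(1) = -23/6, P(3) = -17/2.
So the minimum is P(3) = -17/2.

3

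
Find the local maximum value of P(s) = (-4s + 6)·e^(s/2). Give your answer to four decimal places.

By the product rule, P'(s) = (-2s - 1)·e^(s/2). Since e^(s/2) > 0, the only critical point is s = -1/2.
P''(-1/2) has the same sign as -2 < 0, so this is a local maximum.
P(-1/2) = (8)·e^(-1/4) ≈ 6.2304.

6.2304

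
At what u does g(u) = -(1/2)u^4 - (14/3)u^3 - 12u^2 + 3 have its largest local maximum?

0

g'(u) = -2u^3 - 14u^2 - 24u = 0 at u = -4, -3, 0.
Second-derivative test with g''(u) = -6u^2 - 28u - 24: g''(-4) = -8 < 0 ⇒ local maximum; g''(-3) = 6 > 0 ⇒ local minimum; g''(0) = -24 < 0 ⇒ local maximum.
Thus g has its largest local maximum at u = 0, with value 3.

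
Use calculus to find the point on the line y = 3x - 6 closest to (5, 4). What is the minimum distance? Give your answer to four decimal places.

Minimize D(x)^2 = (x - 5)^2 + (3x - 10)^2.
d/dx[D^2] = 2(x - 5) + 2·3·(3x - 10) = 0 ⇒ x = 7/2.
Then y = 9/2 and the distance is √(5/2) ≈ 1.5811.

1.5811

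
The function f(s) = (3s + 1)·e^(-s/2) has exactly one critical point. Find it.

f'(s) = 3·e^(-s/2) + (3s + 1)·(-1/2)·e^(-s/2) = (-(3/2)s + 5/2)·e^(-s/2). Since e^(-s/2) > 0, the only critical point is s = 5/3.
f''(5/3) has the same sign as -3/2 < 0, so this is a local maximum.
f(5/3) = (6)·e^(-5/6) ≈ 2.6076.

5/3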